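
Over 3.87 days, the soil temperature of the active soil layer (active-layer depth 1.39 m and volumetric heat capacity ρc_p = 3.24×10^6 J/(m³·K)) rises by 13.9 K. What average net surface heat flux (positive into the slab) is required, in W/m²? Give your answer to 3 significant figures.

Areal heat capacity C = ρc_p × D = 3.24×10^6 × 1.39 = 4.50×10^6 J/(m^2 K).
Required heat per unit area: Q = C ΔT = 4.50×10^6 × 13.9 = 6.26×10^7 J/m².
Flux F = Q / Δt = 6.26×10^7 / 3.34×10^5 s = 187 W/m².

187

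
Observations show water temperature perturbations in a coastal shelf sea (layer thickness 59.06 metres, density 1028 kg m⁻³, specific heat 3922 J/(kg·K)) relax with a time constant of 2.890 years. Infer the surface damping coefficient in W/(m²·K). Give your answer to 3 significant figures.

Areal heat capacity C = ρ c_p D = 1028 × 3922 × 59.06 = 2.38×10^8 J/(m²·K).
τ = 2.890 years = 9.12×10^7 s.
λ = C / τ = 2.38×10^8 / 9.12×10^7 = 2.61 W/(m²·K).

2.61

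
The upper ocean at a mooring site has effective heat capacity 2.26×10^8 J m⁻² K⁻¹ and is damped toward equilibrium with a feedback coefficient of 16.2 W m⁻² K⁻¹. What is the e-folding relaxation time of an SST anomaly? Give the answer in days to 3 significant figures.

161 days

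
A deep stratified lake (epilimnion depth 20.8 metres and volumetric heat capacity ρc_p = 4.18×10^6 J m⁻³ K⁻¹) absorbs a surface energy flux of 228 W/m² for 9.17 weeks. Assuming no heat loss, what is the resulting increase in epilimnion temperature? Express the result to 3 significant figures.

14.5 K

Areal heat capacity C = ρc_p × D = 4.18×10^6 × 20.8 = 8.69×10^7 J/(m^2 K).
Net heat input Q = F Δt = 228 × (9.17 weeks × 6.048×10^5 s/week) = 1.26×10^9 J/m².
ΔT = Q / C = 1.26×10^9 / 8.69×10^7 = 14.5 K.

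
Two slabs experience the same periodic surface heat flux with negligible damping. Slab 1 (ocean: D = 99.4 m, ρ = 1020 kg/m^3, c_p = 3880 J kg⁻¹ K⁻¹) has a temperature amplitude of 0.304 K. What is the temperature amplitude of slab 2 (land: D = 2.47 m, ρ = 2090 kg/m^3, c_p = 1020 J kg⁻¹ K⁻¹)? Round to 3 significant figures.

C_ocean = 3.93×10^8 J/(m²·K); C_land = 5.27×10^6 J/(m²·K).
A ∝ 1/C ⇒ A_land = A_ocean × C_ocean/C_land = 0.304 × 74.7 = 22.7 K.

22.7 K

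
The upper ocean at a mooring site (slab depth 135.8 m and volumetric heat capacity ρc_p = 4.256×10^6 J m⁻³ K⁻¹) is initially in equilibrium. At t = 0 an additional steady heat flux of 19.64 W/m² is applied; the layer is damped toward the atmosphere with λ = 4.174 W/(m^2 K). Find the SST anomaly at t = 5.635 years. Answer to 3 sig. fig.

Areal heat capacity C = ρc_p × D = 4.256×10^6 × 135.8 = 5.78×10^8 J/(m^2 K).
τ = C / λ = 5.78×10^8 / 4.174 = 1.38×10^8 s.
Equilibrium anomaly ΔT_eq = F / λ = 19.64 / 4.174 = 4.71 K.
t = 5.635 years = 1.78×10^8 s, so t/τ = 1.28.
ΔT(t) = ΔT_eq (1 − e^(−t/τ)) = 4.71 × (1 − e^−1.28) = 3.40 K.

3.40 K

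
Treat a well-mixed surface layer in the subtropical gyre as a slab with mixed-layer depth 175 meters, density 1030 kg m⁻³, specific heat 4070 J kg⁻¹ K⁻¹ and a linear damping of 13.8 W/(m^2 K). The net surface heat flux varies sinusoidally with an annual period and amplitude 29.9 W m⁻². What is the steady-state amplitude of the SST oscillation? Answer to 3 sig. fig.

Areal heat capacity C = ρ c_p D = 1030 × 4070 × 175 = 7.34×10^8 J/(m^2 K).
Angular frequency ω = 2π / T = 2π / 3.15×10^7 s = 1.99×10^-7 s⁻¹.
√((Cω)² + λ²) = √((146)² + 13.8²) = 147 W/(m²·K).
Amplitude A = F₀ / √((Cω)²+λ²) = 29.9 / 147 = 0.204 K.

0.204 K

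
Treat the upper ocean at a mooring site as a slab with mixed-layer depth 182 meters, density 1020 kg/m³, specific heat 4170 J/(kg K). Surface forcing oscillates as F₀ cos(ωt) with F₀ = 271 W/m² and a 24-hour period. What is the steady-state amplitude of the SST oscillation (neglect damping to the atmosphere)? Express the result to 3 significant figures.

Areal heat capacity C = ρ c_p D = 1020 × 4170 × 182 = 7.74×10^8 J/(m²·K).
Angular frequency ω = 2π / T = 2π / 86400 s = 7.27×10^-5 s⁻¹.
Cω = 7.74×10^8 × 7.27×10^-5 = 56300 W/(m²·K).
Amplitude A = F₀ / (Cω) = 271 / 56300 = 0.00481 K.

0.00481 K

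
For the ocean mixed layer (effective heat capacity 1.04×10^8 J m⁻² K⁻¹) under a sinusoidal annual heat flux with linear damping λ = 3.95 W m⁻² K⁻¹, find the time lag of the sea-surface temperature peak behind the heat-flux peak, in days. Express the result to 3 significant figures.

80.3 days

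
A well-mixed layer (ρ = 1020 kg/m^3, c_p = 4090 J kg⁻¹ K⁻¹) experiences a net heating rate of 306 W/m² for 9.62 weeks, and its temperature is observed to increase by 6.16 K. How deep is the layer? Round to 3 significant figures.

69.3 m

Heat input Q = F Δt = 306 × 5.82×10^6 s = 1.78×10^9 J/m².
Required areal heat capacity C = Q / ΔT = 2.89×10^8 J/(m²·K).
Depth D = C / (ρ c_p) = 2.89×10^8 / (1020 × 4090) = 69.3 m.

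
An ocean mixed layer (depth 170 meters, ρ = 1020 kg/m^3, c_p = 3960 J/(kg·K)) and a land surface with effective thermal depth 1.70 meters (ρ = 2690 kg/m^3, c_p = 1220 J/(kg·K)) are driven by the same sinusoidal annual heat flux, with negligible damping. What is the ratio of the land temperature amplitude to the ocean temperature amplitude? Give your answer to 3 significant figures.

C_ocean = 1020 × 3960 × 170 = 6.87×10^8 J/(m²·K).
C_land = 2690 × 1220 × 1.70 = 5.58×10^6 J/(m²·K).
Undamped amplitude ∝ 1/C, so A_land/A_ocean = C_ocean/C_land = 123.

123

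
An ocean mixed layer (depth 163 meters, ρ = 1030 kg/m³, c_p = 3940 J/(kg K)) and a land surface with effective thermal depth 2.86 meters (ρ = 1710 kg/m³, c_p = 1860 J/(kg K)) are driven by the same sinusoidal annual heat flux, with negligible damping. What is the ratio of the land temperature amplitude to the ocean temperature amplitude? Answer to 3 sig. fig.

72.7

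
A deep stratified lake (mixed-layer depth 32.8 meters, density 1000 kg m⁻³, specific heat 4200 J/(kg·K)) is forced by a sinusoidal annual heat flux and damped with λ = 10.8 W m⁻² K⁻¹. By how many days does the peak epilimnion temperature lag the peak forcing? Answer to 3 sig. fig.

Areal heat capacity C = ρ c_p D = 1000 × 4200 × 32.8 = 1.38×10^8 J m⁻² K⁻¹.
ω = 2π / 3.15×10^7 s = 1.99×10^-7 s⁻¹.
Phase lag φ = arctan(Cω/λ) = arctan(27.4/10.8) = 1.20 rad.
Time lag = φ / ω = 1.20 / 1.99×10^-7 = 6.00×10^6 s = 69.5 days.

69.5 days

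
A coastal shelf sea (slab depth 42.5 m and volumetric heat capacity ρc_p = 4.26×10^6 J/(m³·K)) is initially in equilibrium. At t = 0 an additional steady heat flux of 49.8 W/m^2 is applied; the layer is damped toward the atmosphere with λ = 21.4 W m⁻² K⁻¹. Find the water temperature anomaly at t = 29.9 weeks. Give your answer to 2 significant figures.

Areal heat capacity C = ρc_p × D = 4.26×10^6 × 42.5 = 1.81×10^8 J/(m²·K).
τ = C / λ = 1.81×10^8 / 21.4 = 8.46×10^6 s.
Equilibrium anomaly ΔT_eq = F / λ = 49.8 / 21.4 = 2.33 K.
t = 29.9 weeks = 1.81×10^7 s, so t/τ = 2.14.
ΔT(t) = ΔT_eq (1 − e^(−t/τ)) = 2.33 × (1 − e^−2.14) = 2.05 K.

2.1 K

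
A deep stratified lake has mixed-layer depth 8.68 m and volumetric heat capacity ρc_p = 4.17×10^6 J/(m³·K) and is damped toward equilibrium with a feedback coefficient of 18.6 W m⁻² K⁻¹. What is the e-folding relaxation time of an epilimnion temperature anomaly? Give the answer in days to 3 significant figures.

22.5 days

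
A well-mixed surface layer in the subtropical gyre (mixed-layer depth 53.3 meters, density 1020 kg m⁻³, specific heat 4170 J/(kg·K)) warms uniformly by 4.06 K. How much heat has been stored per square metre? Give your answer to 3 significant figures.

9.20×10^8

Areal heat capacity C = ρ c_p D = 1020 × 4170 × 53.3 = 2.27×10^8 J/(m²·K).
ΔQ = C ΔT = 2.27×10^8 × 4.06 = 9.20×10^8 J/m².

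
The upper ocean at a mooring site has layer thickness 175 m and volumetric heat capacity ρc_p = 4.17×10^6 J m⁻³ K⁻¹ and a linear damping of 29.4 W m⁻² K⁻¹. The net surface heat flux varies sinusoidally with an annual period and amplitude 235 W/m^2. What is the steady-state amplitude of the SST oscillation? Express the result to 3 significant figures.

Areal heat capacity C = ρc_p × D = 4.17×10^6 × 175 = 7.30×10^8 J/(m^2 K).
Angular frequency ω = 2π / T = 2π / 3.15×10^7 s = 1.99×10^-7 s⁻¹.
√((Cω)² + λ²) = √((145)² + 29.4²) = 148 W/(m²·K).
Amplitude A = F₀ / √((Cω)²+λ²) = 235 / 148 = 1.58 K.

1.58 K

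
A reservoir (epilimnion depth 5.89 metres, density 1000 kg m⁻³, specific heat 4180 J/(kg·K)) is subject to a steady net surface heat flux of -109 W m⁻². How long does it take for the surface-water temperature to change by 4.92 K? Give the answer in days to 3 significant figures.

12.9 days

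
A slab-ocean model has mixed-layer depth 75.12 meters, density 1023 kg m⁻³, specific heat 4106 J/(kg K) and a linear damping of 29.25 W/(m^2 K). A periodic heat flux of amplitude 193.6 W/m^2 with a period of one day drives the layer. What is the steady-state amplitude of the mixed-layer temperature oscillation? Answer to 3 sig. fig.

Areal heat capacity C = ρ c_p D = 1023 × 4106 × 75.12 = 3.16×10^8 J m⁻² K⁻¹.
Angular frequency ω = 2π / T = 2π / 86400 s = 7.27×10^-5 s⁻¹.
√((Cω)² + λ²) = √((22900)² + 29.25²) = 22900 W/(m²·K).
Amplitude A = F₀ / √((Cω)²+λ²) = 193.6 / 22900 = 0.00844 K.

0.00844 K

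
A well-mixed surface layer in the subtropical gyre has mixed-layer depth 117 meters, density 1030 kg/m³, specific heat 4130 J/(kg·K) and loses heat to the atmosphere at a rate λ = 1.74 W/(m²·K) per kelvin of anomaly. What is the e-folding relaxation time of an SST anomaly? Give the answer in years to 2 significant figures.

9.1 years

Areal heat capacity C = ρ c_p D = 1030 × 4130 × 117 = 4.98×10^8 J/(m^2 K).
Relaxation time τ = C / λ = 4.98×10^8 / 1.74 = 2.86×10^8 s.
In years: 2.86×10^8 s / (3.156×10^7 s/year) = 9.06 years.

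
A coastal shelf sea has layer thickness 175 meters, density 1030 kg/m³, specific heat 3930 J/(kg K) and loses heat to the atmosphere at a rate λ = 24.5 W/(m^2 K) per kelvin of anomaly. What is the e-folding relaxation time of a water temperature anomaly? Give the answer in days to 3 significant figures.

335 days

Areal heat capacity C = ρ c_p D = 1030 × 3930 × 175 = 7.08×10^8 J m⁻² K⁻¹.
Relaxation time τ = C / λ = 7.08×10^8 / 24.5 = 2.89×10^7 s.
In days: 2.89×10^7 s / (86400 s/day) = 335 days.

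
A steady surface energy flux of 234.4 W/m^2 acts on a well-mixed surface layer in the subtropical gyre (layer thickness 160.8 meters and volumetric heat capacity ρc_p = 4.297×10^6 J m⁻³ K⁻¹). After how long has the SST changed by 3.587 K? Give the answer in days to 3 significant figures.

Areal heat capacity C = ρc_p × D = 4.297×10^6 × 160.8 = 6.91×10^8 J m⁻² K⁻¹.
Time required: Δt = C ΔT / F = 6.91×10^8 × 3.587 / 234.4 = 1.06×10^7 s.
In days: 1.06×10^7 s / (86400 s/day) = 122 days.

122 days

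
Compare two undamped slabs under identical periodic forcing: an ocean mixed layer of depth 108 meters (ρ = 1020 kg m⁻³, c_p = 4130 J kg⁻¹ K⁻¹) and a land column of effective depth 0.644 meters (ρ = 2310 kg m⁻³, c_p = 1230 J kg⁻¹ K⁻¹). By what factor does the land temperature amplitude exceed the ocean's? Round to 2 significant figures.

250

C_ocean = 1020 × 4130 × 108 = 4.55×10^8 J/(m²·K).
C_land = 2310 × 1230 × 0.644 = 1.83×10^6 J/(m²·K).
Undamped amplitude ∝ 1/C, so A_land/A_ocean = C_ocean/C_land = 249.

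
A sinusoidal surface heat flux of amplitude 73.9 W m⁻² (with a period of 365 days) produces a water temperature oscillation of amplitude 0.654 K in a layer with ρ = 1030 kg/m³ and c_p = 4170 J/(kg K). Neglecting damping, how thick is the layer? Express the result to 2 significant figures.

ω = 2π / 3.15×10^7 s = 1.99×10^-7 s⁻¹.
Required C = F₀ / (A ω) = 73.9 / (0.654 × 1.99×10^-7) = 5.67×10^8 J/(m²·K).
D = C / (ρ c_p) = 5.67×10^8 / (1030 × 4170) = 132 m.

130 m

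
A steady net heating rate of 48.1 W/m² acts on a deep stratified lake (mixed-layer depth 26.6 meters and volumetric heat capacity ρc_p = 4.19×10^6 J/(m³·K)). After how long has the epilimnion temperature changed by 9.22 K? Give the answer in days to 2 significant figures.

250 days

Areal heat capacity C = ρc_p × D = 4.19×10^6 × 26.6 = 1.11×10^8 J m⁻² K⁻¹.
Time required: Δt = C ΔT / F = 1.11×10^8 × 9.22 / 48.1 = 2.14×10^7 s.
In days: 2.14×10^7 s / (86400 s/day) = 247 days.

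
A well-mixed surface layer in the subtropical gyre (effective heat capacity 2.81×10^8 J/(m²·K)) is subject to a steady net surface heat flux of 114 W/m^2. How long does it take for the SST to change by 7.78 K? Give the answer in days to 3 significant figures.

222 days

Areal heat capacity C = 2.81×10^8 J/(m²·K) (given).
Time required: Δt = C ΔT / F = 2.81×10^8 × 7.78 / 114 = 1.92×10^7 s.
In days: 1.92×10^7 s / (86400 s/day) = 222 days.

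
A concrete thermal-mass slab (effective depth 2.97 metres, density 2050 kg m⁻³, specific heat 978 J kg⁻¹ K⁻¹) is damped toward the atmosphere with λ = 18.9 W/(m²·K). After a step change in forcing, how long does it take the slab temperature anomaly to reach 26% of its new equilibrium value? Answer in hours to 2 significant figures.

26 hours

Areal heat capacity C = ρ c_p D = 2050 × 978 × 2.97 = 5.95×10^6 J m⁻² K⁻¹.
τ = C / λ = 5.95×10^6 / 18.9 = 3.15×10^5 s.
Fraction reached: 1 − e^(−t/τ) = 0.26 ⇒ t = −τ ln(1 − 0.26) = τ × 0.301.
t = 94900 s = 26.4 hours.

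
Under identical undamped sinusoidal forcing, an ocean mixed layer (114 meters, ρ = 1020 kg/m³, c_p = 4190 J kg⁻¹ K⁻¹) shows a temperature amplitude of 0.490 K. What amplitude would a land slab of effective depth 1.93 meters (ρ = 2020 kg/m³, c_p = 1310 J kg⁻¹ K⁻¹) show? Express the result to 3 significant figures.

46.7 K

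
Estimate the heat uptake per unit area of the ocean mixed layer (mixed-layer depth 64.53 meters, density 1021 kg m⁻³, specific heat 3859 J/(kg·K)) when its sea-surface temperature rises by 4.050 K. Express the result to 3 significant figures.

Areal heat capacity C = ρ c_p D = 1021 × 3859 × 64.53 = 2.54×10^8 J/(m^2 K).
ΔQ = C ΔT = 2.54×10^8 × 4.050 = 1.03×10^9 J/m².

1.03×10^9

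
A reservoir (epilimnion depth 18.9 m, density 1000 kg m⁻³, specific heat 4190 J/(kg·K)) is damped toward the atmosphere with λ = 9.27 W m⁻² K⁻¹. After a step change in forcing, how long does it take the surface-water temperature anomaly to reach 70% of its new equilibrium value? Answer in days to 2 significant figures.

Areal heat capacity C = ρ c_p D = 1000 × 4190 × 18.9 = 7.92×10^7 J/(m²·K).
τ = C / λ = 7.92×10^7 / 9.27 = 8.54×10^6 s.
Fraction reached: 1 − e^(−t/τ) = 0.70 ⇒ t = −τ ln(1 − 0.70) = τ × 1.20.
t = 1.03×10^7 s = 119 days.

120 days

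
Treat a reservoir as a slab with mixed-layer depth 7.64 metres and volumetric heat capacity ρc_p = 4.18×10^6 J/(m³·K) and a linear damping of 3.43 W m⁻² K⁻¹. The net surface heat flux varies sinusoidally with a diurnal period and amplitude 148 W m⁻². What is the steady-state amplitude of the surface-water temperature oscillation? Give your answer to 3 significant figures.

0.0637 K

Areal heat capacity C = ρc_p × D = 4.18×10^6 × 7.64 = 3.19×10^7 J m⁻² K⁻¹.
Angular frequency ω = 2π / T = 2π / 86400 s = 7.27×10^-5 s⁻¹.
√((Cω)² + λ²) = √((2320)² + 3.43²) = 2320 W/(m²·K).
Amplitude A = F₀ / √((Cω)²+λ²) = 148 / 2320 = 0.0637 K.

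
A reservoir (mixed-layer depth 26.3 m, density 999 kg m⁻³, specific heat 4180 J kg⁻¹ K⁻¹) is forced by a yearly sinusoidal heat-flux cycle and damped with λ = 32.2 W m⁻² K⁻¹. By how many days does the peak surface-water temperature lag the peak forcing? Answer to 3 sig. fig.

Areal heat capacity C = ρ c_p D = 999 × 4180 × 26.3 = 1.10×10^8 J m⁻² K⁻¹.
ω = 2π / 3.15×10^7 s = 1.99×10^-7 s⁻¹.
Phase lag φ = arctan(Cω/λ) = arctan(21.9/32.2) = 0.597 rad.
Time lag = φ / ω = 0.597 / 1.99×10^-7 = 3.00×10^6 s = 34.7 days.

34.7 days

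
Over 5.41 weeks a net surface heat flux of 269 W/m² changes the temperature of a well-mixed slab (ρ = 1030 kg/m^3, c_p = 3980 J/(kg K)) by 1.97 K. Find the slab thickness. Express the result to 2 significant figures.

Heat input Q = F Δt = 269 × 3.27×10^6 s = 8.80×10^8 J/m².
Required areal heat capacity C = Q / ΔT = 4.47×10^8 J/(m²·K).
Depth D = C / (ρ c_p) = 4.47×10^8 / (1030 × 3980) = 109 m.

110 m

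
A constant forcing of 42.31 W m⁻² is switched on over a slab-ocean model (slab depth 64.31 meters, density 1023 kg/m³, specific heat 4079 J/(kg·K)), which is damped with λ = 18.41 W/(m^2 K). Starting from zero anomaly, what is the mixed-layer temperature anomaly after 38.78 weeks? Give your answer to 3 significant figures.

Areal heat capacity C = ρ c_p D = 1023 × 4079 × 64.31 = 2.68×10^8 J/(m²·K).
τ = C / λ = 2.68×10^8 / 18.41 = 1.46×10^7 s.
Equilibrium anomaly ΔT_eq = F / λ = 42.31 / 18.41 = 2.30 K.
t = 38.78 weeks = 2.35×10^7 s, so t/τ = 1.61.
ΔT(t) = ΔT_eq (1 − e^(−t/τ)) = 2.30 × (1 − e^−1.61) = 1.84 K.

1.84 K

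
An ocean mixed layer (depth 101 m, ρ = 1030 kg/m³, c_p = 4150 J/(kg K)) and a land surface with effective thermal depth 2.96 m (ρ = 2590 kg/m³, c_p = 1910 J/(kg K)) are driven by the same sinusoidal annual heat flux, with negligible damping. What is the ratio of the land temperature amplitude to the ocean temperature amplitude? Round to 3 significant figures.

29.5

C_ocean = 1030 × 4150 × 101 = 4.32×10^8 J/(m²·K).
C_land = 2590 × 1910 × 2.96 = 1.46×10^7 J/(m²·K).
Undamped amplitude ∝ 1/C, so A_land/A_ocean = C_ocean/C_land = 29.5.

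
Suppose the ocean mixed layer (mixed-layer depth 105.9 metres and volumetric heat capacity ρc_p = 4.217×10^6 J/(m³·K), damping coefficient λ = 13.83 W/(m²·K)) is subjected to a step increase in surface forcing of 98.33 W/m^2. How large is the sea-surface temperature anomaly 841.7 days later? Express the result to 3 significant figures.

Areal heat capacity C = ρc_p × D = 4.217×10^6 × 105.9 = 4.47×10^8 J m⁻² K⁻¹.
τ = C / λ = 4.47×10^8 / 13.83 = 3.23×10^7 s.
Equilibrium anomaly ΔT_eq = F / λ = 98.33 / 13.83 = 7.11 K.
t = 841.7 days = 7.27×10^7 s, so t/τ = 2.25.
ΔT(t) = ΔT_eq (1 − e^(−t/τ)) = 7.11 × (1 − e^−2.25) = 6.36 K.

6.36 K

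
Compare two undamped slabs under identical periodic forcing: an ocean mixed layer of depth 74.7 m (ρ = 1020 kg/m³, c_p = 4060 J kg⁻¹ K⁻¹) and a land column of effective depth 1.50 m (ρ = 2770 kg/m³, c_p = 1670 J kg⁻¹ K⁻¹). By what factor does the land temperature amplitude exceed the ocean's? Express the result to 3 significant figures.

44.6

C_ocean = 1020 × 4060 × 74.7 = 3.09×10^8 J/(m²·K).
C_land = 2770 × 1670 × 1.50 = 6.94×10^6 J/(m²·K).
Undamped amplitude ∝ 1/C, so A_land/A_ocean = C_ocean/C_land = 44.6.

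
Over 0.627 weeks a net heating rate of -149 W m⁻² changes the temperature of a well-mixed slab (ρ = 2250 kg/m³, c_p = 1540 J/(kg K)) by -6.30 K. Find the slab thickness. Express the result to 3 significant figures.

2.59 m

Heat input Q = F Δt = -149 × 3.79×10^5 s = -5.65×10^7 J/m².
Required areal heat capacity C = Q / ΔT = 8.97×10^6 J/(m²·K).
Depth D = C / (ρ c_p) = 8.97×10^6 / (2250 × 1540) = 2.59 m.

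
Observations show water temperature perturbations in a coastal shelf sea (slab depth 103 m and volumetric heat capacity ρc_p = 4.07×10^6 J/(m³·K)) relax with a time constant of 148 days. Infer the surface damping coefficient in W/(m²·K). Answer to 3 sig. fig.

Areal heat capacity C = ρc_p × D = 4.07×10^6 × 103 = 4.19×10^8 J/(m²·K).
τ = 148 days = 1.28×10^7 s.
λ = C / τ = 4.19×10^8 / 1.28×10^7 = 32.8 W/(m²·K).

32.8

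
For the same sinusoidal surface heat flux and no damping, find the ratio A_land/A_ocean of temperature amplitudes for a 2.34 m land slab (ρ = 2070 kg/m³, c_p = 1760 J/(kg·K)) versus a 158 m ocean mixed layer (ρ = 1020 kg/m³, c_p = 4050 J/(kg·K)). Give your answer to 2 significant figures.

77

C_ocean = 1020 × 4050 × 158 = 6.53×10^8 J/(m²·K).
C_land = 2070 × 1760 × 2.34 = 8.53×10^6 J/(m²·K).
Undamped amplitude ∝ 1/C, so A_land/A_ocean = C_ocean/C_land = 76.6.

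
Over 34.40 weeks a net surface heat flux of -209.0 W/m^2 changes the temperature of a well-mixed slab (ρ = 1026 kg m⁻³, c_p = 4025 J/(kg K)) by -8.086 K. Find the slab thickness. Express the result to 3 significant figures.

130 m

Heat input Q = F Δt = -209.0 × 2.08×10^7 s = -4.35×10^9 J/m².
Required areal heat capacity C = Q / ΔT = 5.38×10^8 J/(m²·K).
Depth D = C / (ρ c_p) = 5.38×10^8 / (1026 × 4025) = 130 m.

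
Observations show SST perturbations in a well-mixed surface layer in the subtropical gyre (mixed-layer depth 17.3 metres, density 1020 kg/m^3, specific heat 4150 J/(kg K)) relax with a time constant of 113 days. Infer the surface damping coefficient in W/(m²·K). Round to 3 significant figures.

Areal heat capacity C = ρ c_p D = 1020 × 4150 × 17.3 = 7.32×10^7 J m⁻² K⁻¹.
τ = 113 days = 9.76×10^6 s.
λ = C / τ = 7.32×10^7 / 9.76×10^6 = 7.50 W/(m²·K).

7.50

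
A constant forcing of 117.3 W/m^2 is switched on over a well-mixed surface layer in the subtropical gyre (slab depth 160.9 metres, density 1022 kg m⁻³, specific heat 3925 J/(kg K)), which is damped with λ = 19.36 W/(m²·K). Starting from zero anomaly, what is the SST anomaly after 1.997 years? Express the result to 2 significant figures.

Areal heat capacity C = ρ c_p D = 1022 × 3925 × 160.9 = 6.45×10^8 J m⁻² K⁻¹.
τ = C / λ = 6.45×10^8 / 19.36 = 3.33×10^7 s.
Equilibrium anomaly ΔT_eq = F / λ = 117.3 / 19.36 = 6.06 K.
t = 1.997 years = 6.30×10^7 s, so t/τ = 1.89.
ΔT(t) = ΔT_eq (1 − e^(−t/τ)) = 6.06 × (1 − e^−1.89) = 5.14 K.

5.1 K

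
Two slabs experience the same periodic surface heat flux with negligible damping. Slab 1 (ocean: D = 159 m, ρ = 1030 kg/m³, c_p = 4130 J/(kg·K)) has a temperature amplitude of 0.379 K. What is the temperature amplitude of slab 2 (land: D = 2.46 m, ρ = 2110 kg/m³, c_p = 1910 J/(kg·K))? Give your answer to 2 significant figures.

26 K

C_ocean = 6.76×10^8 J/(m²·K); C_land = 9.91×10^6 J/(m²·K).
A ∝ 1/C ⇒ A_land = A_ocean × C_ocean/C_land = 0.379 × 68.2 = 25.9 K.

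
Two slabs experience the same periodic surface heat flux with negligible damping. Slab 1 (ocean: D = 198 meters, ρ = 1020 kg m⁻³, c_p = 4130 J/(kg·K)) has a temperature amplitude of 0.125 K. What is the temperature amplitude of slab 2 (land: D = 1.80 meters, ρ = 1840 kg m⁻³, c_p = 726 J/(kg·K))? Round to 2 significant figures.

43 K

C_ocean = 8.34×10^8 J/(m²·K); C_land = 2.40×10^6 J/(m²·K).
A ∝ 1/C ⇒ A_land = A_ocean × C_ocean/C_land = 0.125 × 347 = 43.4 K.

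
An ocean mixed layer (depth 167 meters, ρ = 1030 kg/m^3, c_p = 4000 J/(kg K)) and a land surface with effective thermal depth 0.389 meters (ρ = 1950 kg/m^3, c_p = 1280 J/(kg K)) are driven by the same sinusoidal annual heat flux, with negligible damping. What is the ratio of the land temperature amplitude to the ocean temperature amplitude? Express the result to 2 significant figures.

C_ocean = 1030 × 4000 × 167 = 6.88×10^8 J/(m²·K).
C_land = 1950 × 1280 × 0.389 = 9.71×10^5 J/(m²·K).
Undamped amplitude ∝ 1/C, so A_land/A_ocean = C_ocean/C_land = 709.

710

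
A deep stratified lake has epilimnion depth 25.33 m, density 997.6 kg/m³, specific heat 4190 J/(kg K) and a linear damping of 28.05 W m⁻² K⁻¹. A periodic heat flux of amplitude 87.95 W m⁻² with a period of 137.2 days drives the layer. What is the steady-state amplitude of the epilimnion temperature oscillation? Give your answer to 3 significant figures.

1.40 K

Areal heat capacity C = ρ c_p D = 997.6 × 4190 × 25.33 = 1.06×10^8 J m⁻² K⁻¹.
Angular frequency ω = 2π / T = 2π / 1.19×10^7 s = 5.30×10^-7 s⁻¹.
√((Cω)² + λ²) = √((56.1)² + 28.05²) = 62.7 W/(m²·K).
Amplitude A = F₀ / √((Cω)²+λ²) = 87.95 / 62.7 = 1.40 K.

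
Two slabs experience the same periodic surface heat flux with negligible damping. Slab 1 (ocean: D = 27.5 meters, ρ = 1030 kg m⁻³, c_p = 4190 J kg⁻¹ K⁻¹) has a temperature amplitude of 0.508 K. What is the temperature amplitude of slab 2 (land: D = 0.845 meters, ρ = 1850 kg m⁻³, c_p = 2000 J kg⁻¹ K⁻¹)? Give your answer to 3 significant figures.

19.3 K

C_ocean = 1.19×10^8 J/(m²·K); C_land = 3.13×10^6 J/(m²·K).
A ∝ 1/C ⇒ A_land = A_ocean × C_ocean/C_land = 0.508 × 38.0 = 19.3 K.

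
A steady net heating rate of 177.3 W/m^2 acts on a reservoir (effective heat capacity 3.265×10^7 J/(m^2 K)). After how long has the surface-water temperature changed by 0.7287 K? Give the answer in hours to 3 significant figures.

37.3 hours

Areal heat capacity C = 3.265×10^7 J/(m^2 K) (given).
Time required: Δt = C ΔT / F = 3.26×10^7 × 0.7287 / 177.3 = 1.34×10^5 s.
In hours: 1.34×10^5 s / (3600 s/hour) = 37.3 hours.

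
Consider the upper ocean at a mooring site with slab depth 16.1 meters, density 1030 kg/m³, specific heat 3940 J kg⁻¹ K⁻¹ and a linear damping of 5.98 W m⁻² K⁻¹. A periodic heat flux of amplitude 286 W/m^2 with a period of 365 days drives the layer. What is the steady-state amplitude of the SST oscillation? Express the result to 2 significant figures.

20 K

Areal heat capacity C = ρ c_p D = 1030 × 3940 × 16.1 = 6.53×10^7 J m⁻² K⁻¹.
Angular frequency ω = 2π / T = 2π / 3.15×10^7 s = 1.99×10^-7 s⁻¹.
√((Cω)² + λ²) = √((13.0)² + 5.98²) = 14.3 W/(m²·K).
Amplitude A = F₀ / √((Cω)²+λ²) = 286 / 14.3 = 20.0 K.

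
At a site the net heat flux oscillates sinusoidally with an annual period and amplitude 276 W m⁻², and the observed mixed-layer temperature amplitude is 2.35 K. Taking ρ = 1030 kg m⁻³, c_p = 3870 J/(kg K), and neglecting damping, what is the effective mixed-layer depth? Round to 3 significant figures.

ω = 2π / 3.15×10^7 s = 1.99×10^-7 s⁻¹.
Required C = F₀ / (A ω) = 276 / (2.35 × 1.99×10^-7) = 5.89×10^8 J/(m²·K).
D = C / (ρ c_p) = 5.89×10^8 / (1030 × 3870) = 148 m.

148 m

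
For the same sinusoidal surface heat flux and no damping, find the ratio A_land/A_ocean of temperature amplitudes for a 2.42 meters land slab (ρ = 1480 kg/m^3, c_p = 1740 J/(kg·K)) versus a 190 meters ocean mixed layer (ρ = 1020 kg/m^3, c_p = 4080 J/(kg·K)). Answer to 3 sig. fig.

127

C_ocean = 1020 × 4080 × 190 = 7.91×10^8 J/(m²·K).
C_land = 1480 × 1740 × 2.42 = 6.23×10^6 J/(m²·K).
Undamped amplitude ∝ 1/C, so A_land/A_ocean = C_ocean/C_land = 127.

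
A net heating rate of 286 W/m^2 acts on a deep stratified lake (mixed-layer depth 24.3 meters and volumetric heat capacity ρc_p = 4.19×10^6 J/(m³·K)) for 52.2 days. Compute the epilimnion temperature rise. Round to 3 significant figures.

12.7 K

Areal heat capacity C = ρc_p × D = 4.19×10^6 × 24.3 = 1.02×10^8 J/(m^2 K).
Net heat input Q = F Δt = 286 × (52.2 days × 86400 s/day) = 1.29×10^9 J/m².
ΔT = Q / C = 1.29×10^9 / 1.02×10^8 = 12.7 K.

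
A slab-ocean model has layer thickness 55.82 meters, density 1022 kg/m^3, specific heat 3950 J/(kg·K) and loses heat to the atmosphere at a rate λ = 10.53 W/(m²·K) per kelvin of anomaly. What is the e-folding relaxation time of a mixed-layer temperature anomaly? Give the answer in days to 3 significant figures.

Areal heat capacity C = ρ c_p D = 1022 × 3950 × 55.82 = 2.25×10^8 J/(m²·K).
Relaxation time τ = C / λ = 2.25×10^8 / 10.53 = 2.14×10^7 s.
In days: 2.14×10^7 s / (86400 s/day) = 248 days.

248 days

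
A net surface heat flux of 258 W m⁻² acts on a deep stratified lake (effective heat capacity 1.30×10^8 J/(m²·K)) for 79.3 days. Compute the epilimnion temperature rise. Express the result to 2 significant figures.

14 K

Areal heat capacity C = 1.30×10^8 J/(m²·K) (given).
Net heat input Q = F Δt = 258 × (79.3 days × 86400 s/day) = 1.77×10^9 J/m².
ΔT = Q / C = 1.77×10^9 / 1.30×10^8 = 13.6 K.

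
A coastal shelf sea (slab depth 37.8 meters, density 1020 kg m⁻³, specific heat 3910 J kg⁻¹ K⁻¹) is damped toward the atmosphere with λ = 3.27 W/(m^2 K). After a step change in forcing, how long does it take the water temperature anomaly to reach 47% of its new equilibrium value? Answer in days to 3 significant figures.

339 days

Areal heat capacity C = ρ c_p D = 1020 × 3910 × 37.8 = 1.51×10^8 J m⁻² K⁻¹.
τ = C / λ = 1.51×10^8 / 3.27 = 4.61×10^7 s.
Fraction reached: 1 − e^(−t/τ) = 0.47 ⇒ t = −τ ln(1 − 0.47) = τ × 0.635.
t = 2.93×10^7 s = 339 days.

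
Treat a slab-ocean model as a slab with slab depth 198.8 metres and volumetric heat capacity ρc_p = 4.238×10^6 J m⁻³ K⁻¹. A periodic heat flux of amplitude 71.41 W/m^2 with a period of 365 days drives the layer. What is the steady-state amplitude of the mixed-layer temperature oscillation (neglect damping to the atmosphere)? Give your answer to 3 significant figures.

Areal heat capacity C = ρc_p × D = 4.238×10^6 × 198.8 = 8.43×10^8 J/(m^2 K).
Angular frequency ω = 2π / T = 2π / 3.15×10^7 s = 1.99×10^-7 s⁻¹.
Cω = 8.43×10^8 × 1.99×10^-7 = 168 W/(m²·K).
Amplitude A = F₀ / (Cω) = 71.41 / 168 = 0.425 K.

0.425 K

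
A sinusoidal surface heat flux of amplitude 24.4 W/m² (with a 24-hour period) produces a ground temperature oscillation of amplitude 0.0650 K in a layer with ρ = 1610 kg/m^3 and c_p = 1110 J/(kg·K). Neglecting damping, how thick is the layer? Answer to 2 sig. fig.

2.9 m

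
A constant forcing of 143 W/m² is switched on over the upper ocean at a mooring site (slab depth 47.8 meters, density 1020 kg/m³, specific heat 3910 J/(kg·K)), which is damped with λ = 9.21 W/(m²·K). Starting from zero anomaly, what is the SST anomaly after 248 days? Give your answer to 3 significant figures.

10.0 K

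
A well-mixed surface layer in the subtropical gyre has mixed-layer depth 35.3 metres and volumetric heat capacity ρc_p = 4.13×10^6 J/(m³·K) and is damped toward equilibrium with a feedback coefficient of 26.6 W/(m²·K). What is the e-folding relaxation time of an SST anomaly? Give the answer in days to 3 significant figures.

Areal heat capacity C = ρc_p × D = 4.13×10^6 × 35.3 = 1.46×10^8 J m⁻² K⁻¹.
Relaxation time τ = C / λ = 1.46×10^8 / 26.6 = 5.48×10^6 s.
In days: 5.48×10^6 s / (86400 s/day) = 63.4 days.

63.4 days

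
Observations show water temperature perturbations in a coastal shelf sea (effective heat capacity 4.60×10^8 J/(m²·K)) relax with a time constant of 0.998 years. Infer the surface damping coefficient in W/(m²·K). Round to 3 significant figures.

Areal heat capacity C = 4.60×10^8 J/(m²·K) (given).
τ = 0.998 years = 3.15×10^7 s.
λ = C / τ = 4.60×10^8 / 3.15×10^7 = 14.6 W/(m²·K).

14.6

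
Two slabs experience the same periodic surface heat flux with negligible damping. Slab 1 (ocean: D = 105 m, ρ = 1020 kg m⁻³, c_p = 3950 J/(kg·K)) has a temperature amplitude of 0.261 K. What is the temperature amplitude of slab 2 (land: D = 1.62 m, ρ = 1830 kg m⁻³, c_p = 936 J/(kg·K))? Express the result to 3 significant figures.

C_ocean = 4.23×10^8 J/(m²·K); C_land = 2.77×10^6 J/(m²·K).
A ∝ 1/C ⇒ A_land = A_ocean × C_ocean/C_land = 0.261 × 152 = 39.8 K.

39.8 K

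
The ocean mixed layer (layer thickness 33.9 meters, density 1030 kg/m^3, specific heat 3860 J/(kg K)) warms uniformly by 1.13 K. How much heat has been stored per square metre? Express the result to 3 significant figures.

1.52×10^8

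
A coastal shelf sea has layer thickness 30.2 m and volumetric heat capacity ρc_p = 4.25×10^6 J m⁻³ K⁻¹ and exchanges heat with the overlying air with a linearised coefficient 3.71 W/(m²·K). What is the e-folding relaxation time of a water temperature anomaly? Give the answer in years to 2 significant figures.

1.1 years

Areal heat capacity C = ρc_p × D = 4.25×10^6 × 30.2 = 1.28×10^8 J/(m²·K).
Relaxation time τ = C / λ = 1.28×10^8 / 3.71 = 3.46×10^7 s.
In years: 3.46×10^7 s / (3.156×10^7 s/year) = 1.10 years.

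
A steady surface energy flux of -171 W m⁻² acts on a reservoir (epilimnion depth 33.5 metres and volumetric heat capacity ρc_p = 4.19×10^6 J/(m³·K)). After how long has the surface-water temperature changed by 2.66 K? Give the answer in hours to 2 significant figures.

610 hours

Areal heat capacity C = ρc_p × D = 4.19×10^6 × 33.5 = 1.40×10^8 J/(m^2 K).
Time required: Δt = C ΔT / F = 1.40×10^8 × -2.66 / -171 = 2.18×10^6 s.
In hours: 2.18×10^6 s / (3600 s/hour) = 607 hours.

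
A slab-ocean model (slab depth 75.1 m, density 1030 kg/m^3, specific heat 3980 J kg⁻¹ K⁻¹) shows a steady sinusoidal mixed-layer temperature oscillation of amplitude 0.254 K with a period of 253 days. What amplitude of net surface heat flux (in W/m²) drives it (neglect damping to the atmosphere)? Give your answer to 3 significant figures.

Areal heat capacity C = ρ c_p D = 1030 × 3980 × 75.1 = 3.08×10^8 J m⁻² K⁻¹.
ω = 2π / 2.19×10^7 s = 2.87×10^-7 s⁻¹.
Cω = 3.08×10^8 × 2.87×10^-7 = 88.5 W/(m²·K).
F₀ = A × Cω = 0.254 × 88.5 = 22.5 W/m².

22.5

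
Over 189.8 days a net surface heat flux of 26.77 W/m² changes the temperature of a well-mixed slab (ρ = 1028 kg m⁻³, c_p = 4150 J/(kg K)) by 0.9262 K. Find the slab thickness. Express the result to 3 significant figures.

111 m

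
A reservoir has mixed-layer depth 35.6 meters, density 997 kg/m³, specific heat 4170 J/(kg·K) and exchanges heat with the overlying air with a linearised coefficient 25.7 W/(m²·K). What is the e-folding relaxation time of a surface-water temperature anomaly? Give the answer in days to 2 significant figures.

67 days

Areal heat capacity C = ρ c_p D = 997 × 4170 × 35.6 = 1.48×10^8 J/(m²·K).
Relaxation time τ = C / λ = 1.48×10^8 / 25.7 = 5.76×10^6 s.
In days: 5.76×10^6 s / (86400 s/day) = 66.7 days.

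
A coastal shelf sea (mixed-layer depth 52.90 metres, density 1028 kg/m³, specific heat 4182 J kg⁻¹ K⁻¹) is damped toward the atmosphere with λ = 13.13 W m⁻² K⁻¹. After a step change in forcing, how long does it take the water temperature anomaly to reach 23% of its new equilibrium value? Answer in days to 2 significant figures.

Areal heat capacity C = ρ c_p D = 1028 × 4182 × 52.90 = 2.27×10^8 J/(m^2 K).
τ = C / λ = 2.27×10^8 / 13.13 = 1.73×10^7 s.
Fraction reached: 1 − e^(−t/τ) = 0.23 ⇒ t = −τ ln(1 − 0.23) = τ × 0.261.
t = 4.53×10^6 s = 52.4 days.

52 days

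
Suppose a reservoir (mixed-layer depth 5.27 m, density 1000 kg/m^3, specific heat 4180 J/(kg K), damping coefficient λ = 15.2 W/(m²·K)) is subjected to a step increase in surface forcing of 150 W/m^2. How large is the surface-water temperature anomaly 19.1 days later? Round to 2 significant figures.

Areal heat capacity C = ρ c_p D = 1000 × 4180 × 5.27 = 2.20×10^7 J/(m²·K).
τ = C / λ = 2.20×10^7 / 15.2 = 1.45×10^6 s.
Equilibrium anomaly ΔT_eq = F / λ = 150 / 15.2 = 9.87 K.
t = 19.1 days = 1.65×10^6 s, so t/τ = 1.14.
ΔT(t) = ΔT_eq (1 − e^(−t/τ)) = 9.87 × (1 − e^−1.14) = 6.71 K.

6.7 K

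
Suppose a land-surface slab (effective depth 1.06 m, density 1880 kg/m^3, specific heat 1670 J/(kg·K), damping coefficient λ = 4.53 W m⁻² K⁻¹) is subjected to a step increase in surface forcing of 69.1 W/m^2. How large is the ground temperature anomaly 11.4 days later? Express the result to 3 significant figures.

11.3 K

Areal heat capacity C = ρ c_p D = 1880 × 1670 × 1.06 = 3.33×10^6 J/(m²·K).
τ = C / λ = 3.33×10^6 / 4.53 = 7.35×10^5 s.
Equilibrium anomaly ΔT_eq = F / λ = 69.1 / 4.53 = 15.3 K.
t = 11.4 days = 9.85×10^5 s, so t/τ = 1.34.
ΔT(t) = ΔT_eq (1 − e^(−t/τ)) = 15.3 × (1 − e^−1.34) = 11.3 K.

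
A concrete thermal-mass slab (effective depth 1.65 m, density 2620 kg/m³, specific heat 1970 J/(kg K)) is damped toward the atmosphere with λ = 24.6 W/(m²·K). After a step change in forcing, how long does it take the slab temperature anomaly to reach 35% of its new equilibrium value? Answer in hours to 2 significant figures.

41 hours

Areal heat capacity C = ρ c_p D = 2620 × 1970 × 1.65 = 8.52×10^6 J/(m²·K).
τ = C / λ = 8.52×10^6 / 24.6 = 3.46×10^5 s.
Fraction reached: 1 − e^(−t/τ) = 0.35 ⇒ t = −τ ln(1 − 0.35) = τ × 0.431.
t = 1.49×10^5 s = 41.4 hours.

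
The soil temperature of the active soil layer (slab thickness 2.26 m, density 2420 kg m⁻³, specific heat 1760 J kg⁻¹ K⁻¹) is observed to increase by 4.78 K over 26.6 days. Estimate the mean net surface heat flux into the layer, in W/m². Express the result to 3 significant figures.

Areal heat capacity C = ρ c_p D = 2420 × 1760 × 2.26 = 9.63×10^6 J/(m^2 K).
Required heat per unit area: Q = C ΔT = 9.63×10^6 × 4.78 = 4.60×10^7 J/m².
Flux F = Q / Δt = 4.60×10^7 / 2.30×10^6 s = 20.0 W/m².

20.0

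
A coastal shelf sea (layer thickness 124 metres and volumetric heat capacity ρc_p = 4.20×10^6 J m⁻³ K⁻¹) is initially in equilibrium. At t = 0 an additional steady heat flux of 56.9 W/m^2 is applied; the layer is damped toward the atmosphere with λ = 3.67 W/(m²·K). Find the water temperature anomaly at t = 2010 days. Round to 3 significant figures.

10.9 K

Areal heat capacity C = ρc_p × D = 4.20×10^6 × 124 = 5.21×10^8 J/(m^2 K).
τ = C / λ = 5.21×10^8 / 3.67 = 1.42×10^8 s.
Equilibrium anomaly ΔT_eq = F / λ = 56.9 / 3.67 = 15.5 K.
t = 2010 days = 1.74×10^8 s, so t/τ = 1.22.
ΔT(t) = ΔT_eq (1 − e^(−t/τ)) = 15.5 × (1 − e^−1.22) = 10.9 K.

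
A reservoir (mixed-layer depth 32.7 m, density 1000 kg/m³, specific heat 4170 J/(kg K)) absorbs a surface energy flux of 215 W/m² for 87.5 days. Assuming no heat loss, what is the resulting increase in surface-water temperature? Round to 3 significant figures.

11.9 K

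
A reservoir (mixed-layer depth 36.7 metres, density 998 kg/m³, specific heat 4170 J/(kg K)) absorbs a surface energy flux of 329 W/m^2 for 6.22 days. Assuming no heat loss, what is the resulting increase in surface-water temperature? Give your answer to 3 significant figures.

1.16 K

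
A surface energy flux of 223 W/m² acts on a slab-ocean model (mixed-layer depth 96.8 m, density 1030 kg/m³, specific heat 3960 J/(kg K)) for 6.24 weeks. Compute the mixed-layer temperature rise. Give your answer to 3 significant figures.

2.13 K

Areal heat capacity C = ρ c_p D = 1030 × 3960 × 96.8 = 3.95×10^8 J/(m²·K).
Net heat input Q = F Δt = 223 × (6.24 weeks × 6.048×10^5 s/week) = 8.42×10^8 J/m².
ΔT = Q / C = 8.42×10^8 / 3.95×10^8 = 2.13 K.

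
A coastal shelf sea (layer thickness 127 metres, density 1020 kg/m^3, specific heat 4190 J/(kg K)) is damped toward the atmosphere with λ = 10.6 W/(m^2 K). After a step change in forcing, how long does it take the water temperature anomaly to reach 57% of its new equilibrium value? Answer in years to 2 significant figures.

Areal heat capacity C = ρ c_p D = 1020 × 4190 × 127 = 5.43×10^8 J/(m²·K).
τ = C / λ = 5.43×10^8 / 10.6 = 5.12×10^7 s.
Fraction reached: 1 − e^(−t/τ) = 0.57 ⇒ t = −τ ln(1 − 0.57) = τ × 0.844.
t = 4.32×10^7 s = 1.37 years.

1.4 years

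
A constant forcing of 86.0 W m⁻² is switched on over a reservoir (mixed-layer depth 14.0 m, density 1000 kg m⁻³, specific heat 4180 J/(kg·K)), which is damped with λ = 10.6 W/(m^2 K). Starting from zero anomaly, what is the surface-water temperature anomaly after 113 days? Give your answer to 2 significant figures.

6.7 K

Areal heat capacity C = ρ c_p D = 1000 × 4180 × 14.0 = 5.85×10^7 J m⁻² K⁻¹.
τ = C / λ = 5.85×10^7 / 10.6 = 5.52×10^6 s.
Equilibrium anomaly ΔT_eq = F / λ = 86.0 / 10.6 = 8.11 K.
t = 113 days = 9.76×10^6 s, so t/τ = 1.77.
ΔT(t) = ΔT_eq (1 − e^(−t/τ)) = 8.11 × (1 − e^−1.77) = 6.73 K.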